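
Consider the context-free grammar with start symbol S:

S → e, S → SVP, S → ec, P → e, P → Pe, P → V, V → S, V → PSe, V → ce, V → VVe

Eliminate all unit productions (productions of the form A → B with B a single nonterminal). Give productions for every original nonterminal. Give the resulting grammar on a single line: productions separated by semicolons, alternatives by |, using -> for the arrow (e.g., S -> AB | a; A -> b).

S -> e | ec | SVP; P -> e | Pe | ce | ec | PSe | SVP | VVe; V -> e | ce | ec | PSe | SVP | VVe

Unit productions: P->V, V->S.
Unit pairs (A ⇒* B via units): (P,S), (P,V), (V,S).
S: inherits non-unit rules of {S} → SVP | e | ec.
P: inherits non-unit rules of {P, S, V} → PSe | Pe | SVP | VVe | ce | e | ec.
V: inherits non-unit rules of {S, V} → PSe | SVP | VVe | ce | e | ec.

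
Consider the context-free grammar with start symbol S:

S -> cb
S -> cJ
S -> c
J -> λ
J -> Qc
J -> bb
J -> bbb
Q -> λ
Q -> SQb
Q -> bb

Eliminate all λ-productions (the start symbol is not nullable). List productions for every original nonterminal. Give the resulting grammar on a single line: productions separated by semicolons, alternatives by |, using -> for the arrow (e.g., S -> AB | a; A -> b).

S -> c | cJ | cb; J -> c | Qc | bb | bbb; Q -> Sb | bb | SQb

Nullable set: {J, Q}.
S -> cJ: J nullable, giving c | cJ.
Drop J -> λ.
J -> Qc: Q nullable, giving Qc | c.
Drop Q -> λ.
Q -> SQb: Q nullable, giving SQb | Sb.
Unchanged (no nullable symbols): S -> c; S -> cb; J -> bb; J -> bbb; Q -> bb.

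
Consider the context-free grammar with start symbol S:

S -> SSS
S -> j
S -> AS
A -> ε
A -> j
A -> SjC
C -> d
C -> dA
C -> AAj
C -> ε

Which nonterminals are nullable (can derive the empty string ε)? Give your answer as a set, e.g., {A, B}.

Directly nullable (have an ε-rule): {A, C}.
Not nullable: S — each has a terminal in every rule's right-hand side or depends on a non-nullable symbol.

{A, C}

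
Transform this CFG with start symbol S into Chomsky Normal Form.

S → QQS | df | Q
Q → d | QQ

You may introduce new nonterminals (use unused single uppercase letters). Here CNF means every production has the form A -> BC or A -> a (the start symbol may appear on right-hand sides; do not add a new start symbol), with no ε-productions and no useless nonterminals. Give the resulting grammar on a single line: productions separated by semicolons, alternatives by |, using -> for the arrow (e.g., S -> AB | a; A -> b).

S -> d | AB | QC | QQ; A -> d; B -> f; C -> QS; Q -> d | QQ

No ε-productions.
After unit-elimination: S -> d | QQ | df | QQS; Q -> d | QQ.
TERM: introduce A -> d, B -> f and substitute in every rule of length ≥2.
BIN: S -> QQS becomes S -> QC, C -> QS.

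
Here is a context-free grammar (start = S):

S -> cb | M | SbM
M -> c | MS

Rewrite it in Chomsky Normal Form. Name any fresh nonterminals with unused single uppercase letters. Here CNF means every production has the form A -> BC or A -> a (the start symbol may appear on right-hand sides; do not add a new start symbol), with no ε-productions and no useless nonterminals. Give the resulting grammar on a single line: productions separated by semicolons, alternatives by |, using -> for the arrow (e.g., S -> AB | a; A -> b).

S -> c | BA | MS | SC; A -> b; B -> c; C -> AM; M -> c | MS

No ε-productions.
After unit-elimination: S -> c | MS | cb | SbM; M -> c | MS.
TERM: introduce A -> b, B -> c and substitute in every rule of length ≥2.
BIN: S -> SAM becomes S -> SC, C -> AM.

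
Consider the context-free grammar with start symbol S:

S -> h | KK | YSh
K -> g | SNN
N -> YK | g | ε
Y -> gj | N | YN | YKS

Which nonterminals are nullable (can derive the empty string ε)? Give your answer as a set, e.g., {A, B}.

{N, Y}

Directly nullable (have an ε-rule): {N}.
Y is nullable via Y -> N (every symbol on the right is already known nullable).
Not nullable: K, S — each has a terminal in every rule's right-hand side or depends on a non-nullable symbol.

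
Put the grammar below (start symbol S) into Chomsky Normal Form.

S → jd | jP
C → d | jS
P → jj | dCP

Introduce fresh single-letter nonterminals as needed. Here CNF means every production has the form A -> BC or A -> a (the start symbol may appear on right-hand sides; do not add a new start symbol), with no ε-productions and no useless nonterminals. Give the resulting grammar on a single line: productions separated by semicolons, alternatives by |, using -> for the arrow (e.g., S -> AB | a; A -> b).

No ε-productions.
No unit productions to eliminate.
TERM: introduce B -> d, A -> j and substitute in every rule of length ≥2.
BIN: P -> BCP becomes P -> BD, D -> CP.

S -> AB | AP; A -> j; B -> d; C -> d | AS; D -> CP; P -> AA | BD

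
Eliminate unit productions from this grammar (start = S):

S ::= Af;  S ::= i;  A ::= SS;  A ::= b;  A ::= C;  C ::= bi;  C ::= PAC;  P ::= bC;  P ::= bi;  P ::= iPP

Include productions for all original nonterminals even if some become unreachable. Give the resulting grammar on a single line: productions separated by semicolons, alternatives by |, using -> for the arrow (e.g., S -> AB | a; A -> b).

Unit productions: A->C.
Unit pairs (A ⇒* B via units): (A,C).
S: inherits non-unit rules of {S} → Af | i.
A: inherits non-unit rules of {A, C} → PAC | SS | b | bi.
C: inherits non-unit rules of {C} → PAC | bi.
P: inherits non-unit rules of {P} → bC | bi | iPP.

S -> i | Af; A -> b | SS | bi | PAC; C -> bi | PAC; P -> bC | bi | iPP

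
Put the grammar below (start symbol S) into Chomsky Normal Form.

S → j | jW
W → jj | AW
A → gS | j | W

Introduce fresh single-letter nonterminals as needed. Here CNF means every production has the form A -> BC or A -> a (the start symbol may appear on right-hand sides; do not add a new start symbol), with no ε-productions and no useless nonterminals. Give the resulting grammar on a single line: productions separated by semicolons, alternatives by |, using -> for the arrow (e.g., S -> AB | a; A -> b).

S -> j | CW; A -> j | AW | BS | CC; B -> g; C -> j; W -> AW | CC

No ε-productions.
After unit-elimination: S -> j | jW; A -> j | AW | gS | jj; W -> AW | jj.
TERM: introduce B -> g, C -> j and substitute in every rule of length ≥2.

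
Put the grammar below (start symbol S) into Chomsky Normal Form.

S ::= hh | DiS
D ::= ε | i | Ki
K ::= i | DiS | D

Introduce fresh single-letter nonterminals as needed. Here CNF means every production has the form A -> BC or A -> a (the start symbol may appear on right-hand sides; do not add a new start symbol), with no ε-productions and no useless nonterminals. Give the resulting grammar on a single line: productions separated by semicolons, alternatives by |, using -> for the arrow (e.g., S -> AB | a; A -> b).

Nullable: {D, K}; after ε-elimination: S -> hh | iS | DiS; D -> i | Ki; K -> D | i | iS | DiS.
After unit-elimination: S -> hh | iS | DiS; D -> i | Ki; K -> i | Ki | iS | DiS.
TERM: introduce B -> h, A -> i and substitute in every rule of length ≥2.
BIN: K -> DAS becomes K -> DC, C -> AS; S -> DAS becomes S -> DE, E -> AS.

S -> AS | BB | DE; A -> i; B -> h; C -> AS; D -> i | KA; E -> AS; K -> i | AS | DC | KA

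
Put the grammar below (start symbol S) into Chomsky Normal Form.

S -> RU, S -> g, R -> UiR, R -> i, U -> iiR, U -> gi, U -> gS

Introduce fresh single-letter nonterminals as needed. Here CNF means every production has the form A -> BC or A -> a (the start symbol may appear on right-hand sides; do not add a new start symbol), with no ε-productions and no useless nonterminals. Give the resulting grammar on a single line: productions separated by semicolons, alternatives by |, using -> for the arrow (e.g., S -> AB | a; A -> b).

No ε-productions.
No unit productions to eliminate.
TERM: introduce B -> g, A -> i and substitute in every rule of length ≥2.
BIN: R -> UAR becomes R -> UC, C -> AR; U -> AAR becomes U -> AD, D -> AR.

S -> g | RU; A -> i; B -> g; C -> AR; D -> AR; R -> i | UC; U -> AD | BA | BS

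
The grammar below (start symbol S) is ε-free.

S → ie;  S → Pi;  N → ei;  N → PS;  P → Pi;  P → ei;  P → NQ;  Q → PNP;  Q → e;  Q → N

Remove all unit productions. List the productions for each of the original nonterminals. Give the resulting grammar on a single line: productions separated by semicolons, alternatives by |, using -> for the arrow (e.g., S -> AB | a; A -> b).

Unit productions: Q->N.
Unit pairs (A ⇒* B via units): (Q,N).
S: inherits non-unit rules of {S} → Pi | ie.
N: inherits non-unit rules of {N} → PS | ei.
P: inherits non-unit rules of {P} → NQ | Pi | ei.
Q: inherits non-unit rules of {N, Q} → PNP | PS | e | ei.

S -> Pi | ie; N -> PS | ei; P -> NQ | Pi | ei; Q -> e | PS | ei | PNP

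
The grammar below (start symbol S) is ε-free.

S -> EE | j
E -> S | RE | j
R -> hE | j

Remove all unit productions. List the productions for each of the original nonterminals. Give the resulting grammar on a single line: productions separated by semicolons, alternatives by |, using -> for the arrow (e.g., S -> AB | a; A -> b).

S -> j | EE; E -> j | EE | RE; R -> j | hE

Unit productions: E->S.
Unit pairs (A ⇒* B via units): (E,S).
S: inherits non-unit rules of {S} → EE | j.
E: inherits non-unit rules of {E, S} → EE | RE | j.
R: inherits non-unit rules of {R} → hE | j.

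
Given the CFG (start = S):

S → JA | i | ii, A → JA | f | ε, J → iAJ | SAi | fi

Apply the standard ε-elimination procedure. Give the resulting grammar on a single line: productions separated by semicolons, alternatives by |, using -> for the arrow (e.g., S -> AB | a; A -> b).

Nullable set: {A}.
S -> JA: A nullable, giving J | JA.
Drop A -> ε.
A -> JA: A nullable, giving J | JA.
J -> SAi: A nullable, giving SAi | Si.
J -> iAJ: A nullable, giving iAJ | iJ.
Unchanged (no nullable symbols): S -> i; S -> ii; A -> f; J -> fi.

S -> J | i | JA | ii; A -> J | f | JA; J -> Si | fi | iJ | SAi | iAJ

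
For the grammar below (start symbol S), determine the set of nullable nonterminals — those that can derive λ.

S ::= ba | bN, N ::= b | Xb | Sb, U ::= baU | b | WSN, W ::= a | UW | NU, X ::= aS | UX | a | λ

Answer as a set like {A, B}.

Directly nullable (have an ε-rule): {X}.
Not nullable: N, S, U, W — each has a terminal in every rule's right-hand side or depends on a non-nullable symbol.

{X}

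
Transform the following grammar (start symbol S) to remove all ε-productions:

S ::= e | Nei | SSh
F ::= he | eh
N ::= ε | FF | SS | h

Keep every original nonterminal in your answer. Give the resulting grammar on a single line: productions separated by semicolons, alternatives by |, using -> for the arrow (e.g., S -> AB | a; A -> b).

Nullable set: {N}.
S -> Nei: N nullable, giving Nei | ei.
Drop N -> ε.
Unchanged (no nullable symbols): S -> SSh; S -> e; F -> eh; F -> he; N -> FF; N -> SS; N -> h.

S -> e | ei | Nei | SSh; F -> eh | he; N -> h | FF | SS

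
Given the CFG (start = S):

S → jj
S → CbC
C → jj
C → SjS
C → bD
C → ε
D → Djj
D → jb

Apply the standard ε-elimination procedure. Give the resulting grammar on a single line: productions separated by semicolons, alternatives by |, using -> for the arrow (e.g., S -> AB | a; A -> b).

S -> b | Cb | bC | jj | CbC; C -> bD | jj | SjS; D -> jb | Djj

Nullable set: {C}.
S -> CbC: C, C nullable, giving Cb | CbC | b | bC.
Drop C -> ε.
Unchanged (no nullable symbols): S -> jj; C -> SjS; C -> bD; C -> jj; D -> Djj; D -> jb.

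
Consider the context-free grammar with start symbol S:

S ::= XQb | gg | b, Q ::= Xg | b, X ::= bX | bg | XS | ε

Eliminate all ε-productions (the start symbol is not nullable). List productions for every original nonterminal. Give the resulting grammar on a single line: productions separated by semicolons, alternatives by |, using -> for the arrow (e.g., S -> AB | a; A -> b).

S -> b | Qb | gg | XQb; Q -> b | g | Xg; X -> S | b | XS | bX | bg

Nullable set: {X}.
S -> XQb: X nullable, giving Qb | XQb.
Q -> Xg: X nullable, giving Xg | g.
Drop X -> ε.
X -> XS: X nullable, giving S | XS.
X -> bX: X nullable, giving b | bX.
Unchanged (no nullable symbols): S -> b; S -> gg; Q -> b; X -> bg.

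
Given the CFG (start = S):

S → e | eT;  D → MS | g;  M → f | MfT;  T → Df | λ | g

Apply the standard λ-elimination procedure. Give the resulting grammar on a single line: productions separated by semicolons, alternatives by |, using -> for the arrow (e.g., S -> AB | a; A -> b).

Nullable set: {T}.
S -> eT: T nullable, giving e | eT.
M -> MfT: T nullable, giving Mf | MfT.
Drop T -> λ.
Unchanged (no nullable symbols): S -> e; D -> MS; D -> g; M -> f; T -> Df; T -> g.

S -> e | eT; D -> g | MS; M -> f | Mf | MfT; T -> g | Df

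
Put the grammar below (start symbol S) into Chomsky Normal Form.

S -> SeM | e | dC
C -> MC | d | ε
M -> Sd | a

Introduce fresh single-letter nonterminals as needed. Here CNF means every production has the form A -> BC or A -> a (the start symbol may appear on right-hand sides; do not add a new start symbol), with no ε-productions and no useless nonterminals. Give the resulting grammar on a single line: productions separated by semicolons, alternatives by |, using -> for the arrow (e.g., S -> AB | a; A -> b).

Nullable: {C}; after ε-elimination: S -> d | e | dC | SeM; C -> M | d | MC; M -> a | Sd.
After unit-elimination: S -> d | e | dC | SeM; C -> a | d | MC | Sd; M -> a | Sd.
TERM: introduce A -> d, B -> e and substitute in every rule of length ≥2.
BIN: S -> SBM becomes S -> SD, D -> BM.

S -> d | e | AC | SD; A -> d; B -> e; C -> a | d | MC | SA; D -> BM; M -> a | SA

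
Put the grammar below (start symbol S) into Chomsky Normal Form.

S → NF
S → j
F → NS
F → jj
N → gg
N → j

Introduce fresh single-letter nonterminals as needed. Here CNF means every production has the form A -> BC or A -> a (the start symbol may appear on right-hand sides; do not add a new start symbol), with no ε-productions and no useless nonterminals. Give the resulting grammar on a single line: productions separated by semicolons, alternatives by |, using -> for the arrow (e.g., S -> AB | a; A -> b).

S -> j | NF; A -> j; B -> g; F -> AA | NS; N -> j | BB

No ε-productions.
No unit productions to eliminate.
TERM: introduce B -> g, A -> j and substitute in every rule of length ≥2.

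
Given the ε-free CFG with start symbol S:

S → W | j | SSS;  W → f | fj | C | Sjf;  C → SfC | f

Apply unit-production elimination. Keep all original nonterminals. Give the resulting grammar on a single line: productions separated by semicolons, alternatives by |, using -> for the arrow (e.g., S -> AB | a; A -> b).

Unit productions: S->W, W->C.
Unit pairs (A ⇒* B via units): (S,C), (S,W), (W,C).
S: inherits non-unit rules of {C, S, W} → SSS | SfC | Sjf | f | fj | j.
C: inherits non-unit rules of {C} → SfC | f.
W: inherits non-unit rules of {C, W} → SfC | Sjf | f | fj.

S -> f | j | fj | SSS | SfC | Sjf; C -> f | SfC; W -> f | fj | SfC | Sjf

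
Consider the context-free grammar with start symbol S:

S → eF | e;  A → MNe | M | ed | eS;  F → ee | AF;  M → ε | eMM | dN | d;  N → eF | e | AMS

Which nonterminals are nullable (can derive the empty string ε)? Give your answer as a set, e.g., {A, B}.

Directly nullable (have an ε-rule): {M}.
A is nullable via A -> M (every symbol on the right is already known nullable).
Not nullable: F, N, S — each has a terminal in every rule's right-hand side or depends on a non-nullable symbol.

{A, M}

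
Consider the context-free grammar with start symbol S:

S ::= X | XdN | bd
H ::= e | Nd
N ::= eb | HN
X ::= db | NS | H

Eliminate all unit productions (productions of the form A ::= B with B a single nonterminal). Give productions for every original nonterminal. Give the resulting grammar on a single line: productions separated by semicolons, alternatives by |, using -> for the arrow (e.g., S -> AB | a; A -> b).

Unit productions: S->X, X->H.
Unit pairs (A ⇒* B via units): (S,H), (S,X), (X,H).
S: inherits non-unit rules of {H, S, X} → NS | Nd | XdN | bd | db | e.
H: inherits non-unit rules of {H} → Nd | e.
N: inherits non-unit rules of {N} → HN | eb.
X: inherits non-unit rules of {H, X} → NS | Nd | db | e.

S -> e | NS | Nd | bd | db | XdN; H -> e | Nd; N -> HN | eb; X -> e | NS | Nd | db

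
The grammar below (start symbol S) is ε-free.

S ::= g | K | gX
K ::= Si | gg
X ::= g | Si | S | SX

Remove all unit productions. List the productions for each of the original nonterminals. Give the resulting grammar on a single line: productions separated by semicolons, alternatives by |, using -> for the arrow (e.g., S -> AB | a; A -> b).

S -> g | Si | gX | gg; K -> Si | gg; X -> g | SX | Si | gX | gg

Unit productions: S->K, X->S.
Unit pairs (A ⇒* B via units): (S,K), (X,K), (X,S).
S: inherits non-unit rules of {K, S} → Si | g | gX | gg.
K: inherits non-unit rules of {K} → Si | gg.
X: inherits non-unit rules of {K, S, X} → SX | Si | g | gX | gg.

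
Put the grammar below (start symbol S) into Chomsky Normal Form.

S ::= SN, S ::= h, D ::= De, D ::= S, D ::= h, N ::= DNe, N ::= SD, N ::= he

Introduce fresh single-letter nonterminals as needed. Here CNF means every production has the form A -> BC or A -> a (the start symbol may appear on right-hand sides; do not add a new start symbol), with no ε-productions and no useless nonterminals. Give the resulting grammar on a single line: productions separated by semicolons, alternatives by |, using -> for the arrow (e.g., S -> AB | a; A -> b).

No ε-productions.
After unit-elimination: S -> h | SN; D -> h | De | SN; N -> SD | he | DNe.
TERM: introduce A -> e, B -> h and substitute in every rule of length ≥2.
BIN: N -> DNA becomes N -> DC, C -> NA.

S -> h | SN; A -> e; B -> h; C -> NA; D -> h | DA | SN; N -> BA | DC | SD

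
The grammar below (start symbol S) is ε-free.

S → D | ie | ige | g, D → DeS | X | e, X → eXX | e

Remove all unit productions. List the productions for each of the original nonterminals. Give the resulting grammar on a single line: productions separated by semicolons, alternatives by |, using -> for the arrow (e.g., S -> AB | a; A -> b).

S -> e | g | ie | DeS | eXX | ige; D -> e | DeS | eXX; X -> e | eXX

Unit productions: D->X, S->D.
Unit pairs (A ⇒* B via units): (D,X), (S,D), (S,X).
S: inherits non-unit rules of {D, S, X} → DeS | e | eXX | g | ie | ige.
D: inherits non-unit rules of {D, X} → DeS | e | eXX.
X: inherits non-unit rules of {X} → e | eXX.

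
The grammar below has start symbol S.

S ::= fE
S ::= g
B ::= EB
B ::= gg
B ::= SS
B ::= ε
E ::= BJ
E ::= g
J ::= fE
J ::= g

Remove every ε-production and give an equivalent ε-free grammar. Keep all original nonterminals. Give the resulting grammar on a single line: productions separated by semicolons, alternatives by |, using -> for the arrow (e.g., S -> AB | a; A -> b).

Nullable set: {B}.
Drop B -> ε.
B -> EB: B nullable, giving E | EB.
E -> BJ: B nullable, giving BJ | J.
Unchanged (no nullable symbols): S -> fE; S -> g; B -> SS; B -> gg; E -> g; J -> fE; J -> g.

S -> g | fE; B -> E | EB | SS | gg; E -> J | g | BJ; J -> g | fE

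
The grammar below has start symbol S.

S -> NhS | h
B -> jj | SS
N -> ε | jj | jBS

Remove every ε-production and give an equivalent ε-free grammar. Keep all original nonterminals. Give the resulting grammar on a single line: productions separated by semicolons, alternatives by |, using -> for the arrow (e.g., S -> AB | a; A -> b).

Nullable set: {N}.
S -> NhS: N nullable, giving NhS | hS.
Drop N -> ε.
Unchanged (no nullable symbols): S -> h; B -> SS; B -> jj; N -> jBS; N -> jj.

S -> h | hS | NhS; B -> SS | jj; N -> jj | jBS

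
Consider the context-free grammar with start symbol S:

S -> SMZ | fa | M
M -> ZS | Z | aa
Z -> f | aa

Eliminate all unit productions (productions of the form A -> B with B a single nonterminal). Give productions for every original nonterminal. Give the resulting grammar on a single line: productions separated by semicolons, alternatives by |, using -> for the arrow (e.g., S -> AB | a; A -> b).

S -> f | ZS | aa | fa | SMZ; M -> f | ZS | aa; Z -> f | aa

Unit productions: M->Z, S->M.
Unit pairs (A ⇒* B via units): (M,Z), (S,M), (S,Z).
S: inherits non-unit rules of {M, S, Z} → SMZ | ZS | aa | f | fa.
M: inherits non-unit rules of {M, Z} → ZS | aa | f.
Z: inherits non-unit rules of {Z} → aa | f.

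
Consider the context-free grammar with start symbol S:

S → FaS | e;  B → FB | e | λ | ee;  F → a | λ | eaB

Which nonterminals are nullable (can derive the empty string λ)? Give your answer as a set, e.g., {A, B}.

Directly nullable (have an ε-rule): {B, F}.
Not nullable: S — each has a terminal in every rule's right-hand side or depends on a non-nullable symbol.

{B, F}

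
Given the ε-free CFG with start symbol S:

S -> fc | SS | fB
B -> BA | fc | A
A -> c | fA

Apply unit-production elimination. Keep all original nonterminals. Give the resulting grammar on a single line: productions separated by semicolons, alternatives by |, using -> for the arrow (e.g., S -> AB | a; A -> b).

Unit productions: B->A.
Unit pairs (A ⇒* B via units): (B,A).
S: inherits non-unit rules of {S} → SS | fB | fc.
A: inherits non-unit rules of {A} → c | fA.
B: inherits non-unit rules of {A, B} → BA | c | fA | fc.

S -> SS | fB | fc; A -> c | fA; B -> c | BA | fA | fc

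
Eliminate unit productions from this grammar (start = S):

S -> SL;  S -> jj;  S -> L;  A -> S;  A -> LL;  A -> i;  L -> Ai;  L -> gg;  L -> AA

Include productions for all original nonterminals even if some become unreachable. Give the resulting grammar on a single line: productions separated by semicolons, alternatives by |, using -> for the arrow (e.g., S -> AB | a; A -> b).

S -> AA | Ai | SL | gg | jj; A -> i | AA | Ai | LL | SL | gg | jj; L -> AA | Ai | gg

Unit productions: A->S, S->L.
Unit pairs (A ⇒* B via units): (A,L), (A,S), (S,L).
S: inherits non-unit rules of {L, S} → AA | Ai | SL | gg | jj.
A: inherits non-unit rules of {A, L, S} → AA | Ai | LL | SL | gg | i | jj.
L: inherits non-unit rules of {L} → AA | Ai | gg.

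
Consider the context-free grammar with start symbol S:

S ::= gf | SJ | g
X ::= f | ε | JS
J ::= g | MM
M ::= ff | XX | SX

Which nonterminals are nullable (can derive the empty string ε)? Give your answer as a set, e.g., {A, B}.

Directly nullable (have an ε-rule): {X}.
M is nullable via M -> XX (every symbol on the right is already known nullable).
J is nullable via J -> MM (every symbol on the right is already known nullable).
Not nullable: S — each has a terminal in every rule's right-hand side or depends on a non-nullable symbol.

{J, M, X}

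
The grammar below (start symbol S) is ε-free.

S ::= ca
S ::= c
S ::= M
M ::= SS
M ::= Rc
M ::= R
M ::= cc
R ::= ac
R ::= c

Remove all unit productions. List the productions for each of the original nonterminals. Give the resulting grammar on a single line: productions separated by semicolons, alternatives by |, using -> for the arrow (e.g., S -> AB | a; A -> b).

S -> c | Rc | SS | ac | ca | cc; M -> c | Rc | SS | ac | cc; R -> c | ac

Unit productions: M->R, S->M.
Unit pairs (A ⇒* B via units): (M,R), (S,M), (S,R).
S: inherits non-unit rules of {M, R, S} → Rc | SS | ac | c | ca | cc.
M: inherits non-unit rules of {M, R} → Rc | SS | ac | c | cc.
R: inherits non-unit rules of {R} → ac | c.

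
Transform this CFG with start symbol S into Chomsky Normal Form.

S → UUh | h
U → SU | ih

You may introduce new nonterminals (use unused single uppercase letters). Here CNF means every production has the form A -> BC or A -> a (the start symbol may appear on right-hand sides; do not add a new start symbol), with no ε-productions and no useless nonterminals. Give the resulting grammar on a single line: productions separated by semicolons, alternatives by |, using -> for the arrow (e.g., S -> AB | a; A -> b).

No ε-productions.
No unit productions to eliminate.
TERM: introduce A -> h, B -> i and substitute in every rule of length ≥2.
BIN: S -> UUA becomes S -> UC, C -> UA.

S -> h | UC; A -> h; B -> i; C -> UA; U -> BA | SU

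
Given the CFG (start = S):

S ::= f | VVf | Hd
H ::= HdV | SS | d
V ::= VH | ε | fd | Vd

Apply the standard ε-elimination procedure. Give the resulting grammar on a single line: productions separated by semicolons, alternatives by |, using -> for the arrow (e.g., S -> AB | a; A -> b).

S -> f | Hd | Vf | VVf; H -> d | Hd | SS | HdV; V -> H | d | VH | Vd | fd

Nullable set: {V}.
S -> VVf: V, V nullable, giving VVf | Vf | f.
H -> HdV: V nullable, giving Hd | HdV.
Drop V -> ε.
V -> VH: V nullable, giving H | VH.
V -> Vd: V nullable, giving Vd | d.
Unchanged (no nullable symbols): S -> Hd; S -> f; H -> SS; H -> d; V -> fd.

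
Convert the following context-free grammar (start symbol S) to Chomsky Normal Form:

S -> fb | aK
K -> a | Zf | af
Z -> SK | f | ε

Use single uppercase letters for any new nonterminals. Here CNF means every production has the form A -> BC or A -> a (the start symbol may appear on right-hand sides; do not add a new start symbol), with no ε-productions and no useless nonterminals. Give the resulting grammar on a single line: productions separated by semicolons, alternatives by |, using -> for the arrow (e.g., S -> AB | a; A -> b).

Nullable: {Z}; after ε-elimination: S -> aK | fb; K -> a | f | Zf | af; Z -> f | SK.
No unit productions to eliminate.
TERM: introduce B -> a, C -> b, A -> f and substitute in every rule of length ≥2.

S -> AC | BK; A -> f; B -> a; C -> b; K -> a | f | BA | ZA; Z -> f | SK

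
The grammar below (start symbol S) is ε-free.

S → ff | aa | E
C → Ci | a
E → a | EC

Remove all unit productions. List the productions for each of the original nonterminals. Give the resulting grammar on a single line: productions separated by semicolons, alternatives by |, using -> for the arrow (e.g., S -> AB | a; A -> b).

S -> a | EC | aa | ff; C -> a | Ci; E -> a | EC

Unit productions: S->E.
Unit pairs (A ⇒* B via units): (S,E).
S: inherits non-unit rules of {E, S} → EC | a | aa | ff.
C: inherits non-unit rules of {C} → Ci | a.
E: inherits non-unit rules of {E} → EC | a.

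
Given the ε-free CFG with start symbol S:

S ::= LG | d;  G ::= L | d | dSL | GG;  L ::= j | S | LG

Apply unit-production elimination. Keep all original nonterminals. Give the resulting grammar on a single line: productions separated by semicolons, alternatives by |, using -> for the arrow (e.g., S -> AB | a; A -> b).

Unit productions: G->L, L->S.
Unit pairs (A ⇒* B via units): (G,L), (G,S), (L,S).
S: inherits non-unit rules of {S} → LG | d.
G: inherits non-unit rules of {G, L, S} → GG | LG | d | dSL | j.
L: inherits non-unit rules of {L, S} → LG | d | j.

S -> d | LG; G -> d | j | GG | LG | dSL; L -> d | j | LG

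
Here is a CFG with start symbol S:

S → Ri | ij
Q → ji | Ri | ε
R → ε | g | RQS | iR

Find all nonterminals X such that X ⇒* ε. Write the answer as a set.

Directly nullable (have an ε-rule): {Q, R}.
Not nullable: S — each has a terminal in every rule's right-hand side or depends on a non-nullable symbol.

{Q, R}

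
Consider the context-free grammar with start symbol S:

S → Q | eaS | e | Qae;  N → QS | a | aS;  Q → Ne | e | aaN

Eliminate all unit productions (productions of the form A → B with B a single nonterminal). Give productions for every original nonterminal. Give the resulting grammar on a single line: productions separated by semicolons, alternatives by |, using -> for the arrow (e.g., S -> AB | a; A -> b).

Unit productions: S->Q.
Unit pairs (A ⇒* B via units): (S,Q).
S: inherits non-unit rules of {Q, S} → Ne | Qae | aaN | e | eaS.
N: inherits non-unit rules of {N} → QS | a | aS.
Q: inherits non-unit rules of {Q} → Ne | aaN | e.

S -> e | Ne | Qae | aaN | eaS; N -> a | QS | aS; Q -> e | Ne | aaN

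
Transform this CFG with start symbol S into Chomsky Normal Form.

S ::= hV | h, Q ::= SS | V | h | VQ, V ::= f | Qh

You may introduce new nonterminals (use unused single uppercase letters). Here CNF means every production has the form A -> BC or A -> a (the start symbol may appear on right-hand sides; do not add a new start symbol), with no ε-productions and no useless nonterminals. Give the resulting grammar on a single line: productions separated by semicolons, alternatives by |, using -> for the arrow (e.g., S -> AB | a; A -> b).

S -> h | AV; A -> h; Q -> f | h | QA | SS | VQ; V -> f | QA

No ε-productions.
After unit-elimination: S -> h | hV; Q -> f | h | Qh | SS | VQ; V -> f | Qh.
TERM: introduce A -> h and substitute in every rule of length ≥2.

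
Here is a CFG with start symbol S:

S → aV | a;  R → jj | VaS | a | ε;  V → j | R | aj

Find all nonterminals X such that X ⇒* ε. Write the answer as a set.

Directly nullable (have an ε-rule): {R}.
V is nullable via V -> R (every symbol on the right is already known nullable).
Not nullable: S — each has a terminal in every rule's right-hand side or depends on a non-nullable symbol.

{R, V}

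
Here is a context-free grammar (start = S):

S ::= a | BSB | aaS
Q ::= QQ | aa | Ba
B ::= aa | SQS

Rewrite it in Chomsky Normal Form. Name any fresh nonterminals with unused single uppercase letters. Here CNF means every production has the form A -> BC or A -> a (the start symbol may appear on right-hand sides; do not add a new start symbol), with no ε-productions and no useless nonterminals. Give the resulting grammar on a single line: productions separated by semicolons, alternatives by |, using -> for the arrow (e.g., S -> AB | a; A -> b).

S -> a | AD | BE; A -> a; B -> AA | SC; C -> QS; D -> AS; E -> SB; Q -> AA | BA | QQ

No ε-productions.
No unit productions to eliminate.
TERM: introduce A -> a and substitute in every rule of length ≥2.
BIN: B -> SQS becomes B -> SC, C -> QS; S -> AAS becomes S -> AD, D -> AS; S -> BSB becomes S -> BE, E -> SB.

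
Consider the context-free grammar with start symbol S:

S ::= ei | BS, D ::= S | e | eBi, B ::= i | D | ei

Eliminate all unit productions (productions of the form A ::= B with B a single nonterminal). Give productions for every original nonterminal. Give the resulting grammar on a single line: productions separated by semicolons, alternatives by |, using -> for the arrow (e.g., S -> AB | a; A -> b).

Unit productions: B->D, D->S.
Unit pairs (A ⇒* B via units): (B,D), (B,S), (D,S).
S: inherits non-unit rules of {S} → BS | ei.
B: inherits non-unit rules of {B, D, S} → BS | e | eBi | ei | i.
D: inherits non-unit rules of {D, S} → BS | e | eBi | ei.

S -> BS | ei; B -> e | i | BS | ei | eBi; D -> e | BS | ei | eBi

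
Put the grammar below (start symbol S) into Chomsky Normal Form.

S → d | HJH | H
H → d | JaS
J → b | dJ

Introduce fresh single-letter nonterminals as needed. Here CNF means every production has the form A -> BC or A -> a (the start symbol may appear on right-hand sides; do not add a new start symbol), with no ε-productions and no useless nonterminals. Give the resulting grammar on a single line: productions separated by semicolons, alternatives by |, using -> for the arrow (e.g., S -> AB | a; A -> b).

S -> d | HD | JE; A -> a; B -> d; C -> AS; D -> JH; E -> AS; H -> d | JC; J -> b | BJ

No ε-productions.
After unit-elimination: S -> d | HJH | JaS; H -> d | JaS; J -> b | dJ.
TERM: introduce A -> a, B -> d and substitute in every rule of length ≥2.
BIN: H -> JAS becomes H -> JC, C -> AS; S -> HJH becomes S -> HD, D -> JH; S -> JAS becomes S -> JE, E -> AS.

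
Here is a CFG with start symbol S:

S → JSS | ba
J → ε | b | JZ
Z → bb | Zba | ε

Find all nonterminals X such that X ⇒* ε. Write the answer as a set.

Directly nullable (have an ε-rule): {J, Z}.
Not nullable: S — each has a terminal in every rule's right-hand side or depends on a non-nullable symbol.

{J, Z}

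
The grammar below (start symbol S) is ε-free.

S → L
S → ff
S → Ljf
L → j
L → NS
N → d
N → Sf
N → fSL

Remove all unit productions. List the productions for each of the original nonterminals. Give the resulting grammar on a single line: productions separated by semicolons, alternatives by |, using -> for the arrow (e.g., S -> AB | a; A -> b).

Unit productions: S->L.
Unit pairs (A ⇒* B via units): (S,L).
S: inherits non-unit rules of {L, S} → Ljf | NS | ff | j.
L: inherits non-unit rules of {L} → NS | j.
N: inherits non-unit rules of {N} → Sf | d | fSL.

S -> j | NS | ff | Ljf; L -> j | NS; N -> d | Sf | fSL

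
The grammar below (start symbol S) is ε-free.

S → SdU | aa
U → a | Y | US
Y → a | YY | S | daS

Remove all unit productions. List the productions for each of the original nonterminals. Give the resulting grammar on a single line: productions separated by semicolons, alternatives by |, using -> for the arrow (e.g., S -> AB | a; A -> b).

S -> aa | SdU; U -> a | US | YY | aa | SdU | daS; Y -> a | YY | aa | SdU | daS

Unit productions: U->Y, Y->S.
Unit pairs (A ⇒* B via units): (U,S), (U,Y), (Y,S).
S: inherits non-unit rules of {S} → SdU | aa.
U: inherits non-unit rules of {S, U, Y} → SdU | US | YY | a | aa | daS.
Y: inherits non-unit rules of {S, Y} → SdU | YY | a | aa | daS.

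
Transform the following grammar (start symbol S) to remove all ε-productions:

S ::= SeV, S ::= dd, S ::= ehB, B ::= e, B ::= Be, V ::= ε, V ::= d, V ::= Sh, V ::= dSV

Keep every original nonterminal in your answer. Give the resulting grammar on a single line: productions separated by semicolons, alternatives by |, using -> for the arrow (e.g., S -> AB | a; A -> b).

S -> Se | dd | SeV | ehB; B -> e | Be; V -> d | Sh | dS | dSV

Nullable set: {V}.
S -> SeV: V nullable, giving Se | SeV.
Drop V -> ε.
V -> dSV: V nullable, giving dS | dSV.
Unchanged (no nullable symbols): S -> dd; S -> ehB; B -> Be; B -> e; V -> Sh; V -> d.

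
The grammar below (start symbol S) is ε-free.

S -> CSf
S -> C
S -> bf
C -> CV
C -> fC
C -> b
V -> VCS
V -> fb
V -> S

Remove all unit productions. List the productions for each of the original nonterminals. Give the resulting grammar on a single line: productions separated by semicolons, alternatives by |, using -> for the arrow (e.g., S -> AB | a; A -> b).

Unit productions: S->C, V->S.
Unit pairs (A ⇒* B via units): (S,C), (V,C), (V,S).
S: inherits non-unit rules of {C, S} → CSf | CV | b | bf | fC.
C: inherits non-unit rules of {C} → CV | b | fC.
V: inherits non-unit rules of {C, S, V} → CSf | CV | VCS | b | bf | fC | fb.

S -> b | CV | bf | fC | CSf; C -> b | CV | fC; V -> b | CV | bf | fC | fb | CSf | VCS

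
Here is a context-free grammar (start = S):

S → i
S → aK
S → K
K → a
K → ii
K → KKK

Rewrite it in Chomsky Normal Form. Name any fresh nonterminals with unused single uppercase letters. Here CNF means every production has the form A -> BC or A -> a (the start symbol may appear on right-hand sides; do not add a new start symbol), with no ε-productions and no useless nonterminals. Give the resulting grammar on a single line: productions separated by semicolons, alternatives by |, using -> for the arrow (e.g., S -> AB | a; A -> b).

No ε-productions.
After unit-elimination: S -> a | i | aK | ii | KKK; K -> a | ii | KKK.
TERM: introduce B -> a, A -> i and substitute in every rule of length ≥2.
BIN: K -> KKK becomes K -> KC, C -> KK; S -> KKK becomes S -> KD, D -> KK.

S -> a | i | AA | BK | KD; A -> i; B -> a; C -> KK; D -> KK; K -> a | AA | KC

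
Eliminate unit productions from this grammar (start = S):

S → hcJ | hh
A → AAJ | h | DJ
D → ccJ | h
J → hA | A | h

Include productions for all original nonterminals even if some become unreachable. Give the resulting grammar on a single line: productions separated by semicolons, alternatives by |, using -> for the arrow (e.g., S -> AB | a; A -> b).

S -> hh | hcJ; A -> h | DJ | AAJ; D -> h | ccJ; J -> h | DJ | hA | AAJ

Unit productions: J->A.
Unit pairs (A ⇒* B via units): (J,A).
S: inherits non-unit rules of {S} → hcJ | hh.
A: inherits non-unit rules of {A} → AAJ | DJ | h.
D: inherits non-unit rules of {D} → ccJ | h.
J: inherits non-unit rules of {A, J} → AAJ | DJ | h | hA.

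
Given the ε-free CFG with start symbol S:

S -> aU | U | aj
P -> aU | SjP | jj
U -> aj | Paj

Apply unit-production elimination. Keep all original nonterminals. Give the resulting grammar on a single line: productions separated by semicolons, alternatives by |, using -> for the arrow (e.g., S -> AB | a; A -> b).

Unit productions: S->U.
Unit pairs (A ⇒* B via units): (S,U).
S: inherits non-unit rules of {S, U} → Paj | aU | aj.
P: inherits non-unit rules of {P} → SjP | aU | jj.
U: inherits non-unit rules of {U} → Paj | aj.

S -> aU | aj | Paj; P -> aU | jj | SjP; U -> aj | Paj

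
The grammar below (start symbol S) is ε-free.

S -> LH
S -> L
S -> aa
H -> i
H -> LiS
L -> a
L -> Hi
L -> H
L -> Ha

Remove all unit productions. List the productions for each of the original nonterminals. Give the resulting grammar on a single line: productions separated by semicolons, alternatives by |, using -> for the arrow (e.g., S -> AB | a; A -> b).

Unit productions: L->H, S->L.
Unit pairs (A ⇒* B via units): (L,H), (S,H), (S,L).
S: inherits non-unit rules of {H, L, S} → Ha | Hi | LH | LiS | a | aa | i.
H: inherits non-unit rules of {H} → LiS | i.
L: inherits non-unit rules of {H, L} → Ha | Hi | LiS | a | i.

S -> a | i | Ha | Hi | LH | aa | LiS; H -> i | LiS; L -> a | i | Ha | Hi | LiS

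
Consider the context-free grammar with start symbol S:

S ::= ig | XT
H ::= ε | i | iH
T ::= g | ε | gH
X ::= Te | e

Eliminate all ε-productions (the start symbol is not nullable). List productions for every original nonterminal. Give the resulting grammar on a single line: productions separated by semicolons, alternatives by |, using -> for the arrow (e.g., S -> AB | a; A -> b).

Nullable set: {H, T}.
S -> XT: T nullable, giving X | XT.
Drop H -> ε.
H -> iH: H nullable, giving i | iH.
Drop T -> ε.
T -> gH: H nullable, giving g | gH.
X -> Te: T nullable, giving Te | e.
Unchanged (no nullable symbols): S -> ig; H -> i; T -> g; X -> e.

S -> X | XT | ig; H -> i | iH; T -> g | gH; X -> e | Te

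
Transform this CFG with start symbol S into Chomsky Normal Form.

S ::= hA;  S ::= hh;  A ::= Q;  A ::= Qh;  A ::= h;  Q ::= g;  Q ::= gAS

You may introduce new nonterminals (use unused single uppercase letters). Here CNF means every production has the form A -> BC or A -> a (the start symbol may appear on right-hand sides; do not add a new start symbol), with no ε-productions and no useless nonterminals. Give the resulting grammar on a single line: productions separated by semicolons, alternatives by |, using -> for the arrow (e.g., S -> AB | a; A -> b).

S -> BA | BB; A -> g | h | CD | QB; B -> h; C -> g; D -> AS; E -> AS; Q -> g | CE

No ε-productions.
After unit-elimination: S -> hA | hh; A -> g | h | Qh | gAS; Q -> g | gAS.
TERM: introduce C -> g, B -> h and substitute in every rule of length ≥2.
BIN: A -> CAS becomes A -> CD, D -> AS; Q -> CAS becomes Q -> CE, E -> AS.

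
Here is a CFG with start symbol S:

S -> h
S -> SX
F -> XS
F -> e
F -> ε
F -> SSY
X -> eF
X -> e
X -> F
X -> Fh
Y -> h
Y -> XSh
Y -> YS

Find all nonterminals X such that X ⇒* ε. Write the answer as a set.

Directly nullable (have an ε-rule): {F}.
X is nullable via X -> F (every symbol on the right is already known nullable).
Not nullable: S, Y — each has a terminal in every rule's right-hand side or depends on a non-nullable symbol.

{F, X}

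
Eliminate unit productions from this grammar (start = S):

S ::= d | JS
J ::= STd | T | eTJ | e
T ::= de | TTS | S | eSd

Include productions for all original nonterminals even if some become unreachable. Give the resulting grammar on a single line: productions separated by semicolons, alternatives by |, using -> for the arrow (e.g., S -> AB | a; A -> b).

S -> d | JS; J -> d | e | JS | de | STd | TTS | eSd | eTJ; T -> d | JS | de | TTS | eSd

Unit productions: J->T, T->S.
Unit pairs (A ⇒* B via units): (J,S), (J,T), (T,S).
S: inherits non-unit rules of {S} → JS | d.
J: inherits non-unit rules of {J, S, T} → JS | STd | TTS | d | de | e | eSd | eTJ.
T: inherits non-unit rules of {S, T} → JS | TTS | d | de | eSd.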